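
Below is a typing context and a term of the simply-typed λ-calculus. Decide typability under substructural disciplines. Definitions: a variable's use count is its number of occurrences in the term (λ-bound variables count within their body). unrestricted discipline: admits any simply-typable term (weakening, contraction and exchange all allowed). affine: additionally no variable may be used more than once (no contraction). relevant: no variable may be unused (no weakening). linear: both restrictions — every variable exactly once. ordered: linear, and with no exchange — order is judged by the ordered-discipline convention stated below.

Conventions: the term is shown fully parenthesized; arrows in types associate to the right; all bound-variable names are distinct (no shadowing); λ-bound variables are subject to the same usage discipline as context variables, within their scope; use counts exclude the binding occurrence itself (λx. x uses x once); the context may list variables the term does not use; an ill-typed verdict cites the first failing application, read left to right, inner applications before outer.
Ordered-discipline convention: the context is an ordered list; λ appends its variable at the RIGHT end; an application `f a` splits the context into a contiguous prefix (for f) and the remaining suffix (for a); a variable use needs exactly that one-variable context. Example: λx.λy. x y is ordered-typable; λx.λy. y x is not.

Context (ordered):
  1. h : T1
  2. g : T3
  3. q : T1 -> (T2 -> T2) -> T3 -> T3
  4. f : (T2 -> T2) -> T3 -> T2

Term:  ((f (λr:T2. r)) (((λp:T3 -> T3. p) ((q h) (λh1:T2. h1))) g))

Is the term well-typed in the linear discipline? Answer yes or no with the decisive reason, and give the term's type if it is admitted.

yes — h, g, q, f, r, p, h1: one use apiece; term : T2
variable uses: h ×1; g ×1; q ×1; f ×1; r (bound) ×1; p (bound) ×1; h1 (bound) ×1
left-to-right use order: f, r, p, q, h, h1, g
typing: well-typed at T2
per-discipline verdicts: ordered ✗, linear ✓, affine ✓, relevant ✓, unrestricted ✓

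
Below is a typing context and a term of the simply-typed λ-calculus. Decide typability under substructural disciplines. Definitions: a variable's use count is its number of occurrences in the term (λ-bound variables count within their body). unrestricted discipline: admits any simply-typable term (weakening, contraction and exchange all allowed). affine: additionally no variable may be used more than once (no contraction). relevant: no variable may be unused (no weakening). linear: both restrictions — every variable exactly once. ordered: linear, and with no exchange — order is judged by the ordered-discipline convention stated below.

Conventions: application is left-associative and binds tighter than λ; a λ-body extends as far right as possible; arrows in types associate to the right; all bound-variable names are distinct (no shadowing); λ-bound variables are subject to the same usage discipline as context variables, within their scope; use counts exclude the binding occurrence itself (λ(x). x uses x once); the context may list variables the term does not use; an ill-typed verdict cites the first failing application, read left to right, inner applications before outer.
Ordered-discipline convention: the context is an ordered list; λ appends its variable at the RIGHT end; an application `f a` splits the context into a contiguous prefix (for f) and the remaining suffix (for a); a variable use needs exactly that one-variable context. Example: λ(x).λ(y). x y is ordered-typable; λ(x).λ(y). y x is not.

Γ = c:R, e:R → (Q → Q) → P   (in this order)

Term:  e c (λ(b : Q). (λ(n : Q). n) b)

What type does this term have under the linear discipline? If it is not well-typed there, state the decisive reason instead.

term : P
use counts: c=1, e=1, b (bound)=1, n (bound)=1
order of uses: e, c, n, b
typing: the term checks, with type P
all disciplines: ordered ✗; linear ✓; affine ✓; relevant ✓; unrestricted ✓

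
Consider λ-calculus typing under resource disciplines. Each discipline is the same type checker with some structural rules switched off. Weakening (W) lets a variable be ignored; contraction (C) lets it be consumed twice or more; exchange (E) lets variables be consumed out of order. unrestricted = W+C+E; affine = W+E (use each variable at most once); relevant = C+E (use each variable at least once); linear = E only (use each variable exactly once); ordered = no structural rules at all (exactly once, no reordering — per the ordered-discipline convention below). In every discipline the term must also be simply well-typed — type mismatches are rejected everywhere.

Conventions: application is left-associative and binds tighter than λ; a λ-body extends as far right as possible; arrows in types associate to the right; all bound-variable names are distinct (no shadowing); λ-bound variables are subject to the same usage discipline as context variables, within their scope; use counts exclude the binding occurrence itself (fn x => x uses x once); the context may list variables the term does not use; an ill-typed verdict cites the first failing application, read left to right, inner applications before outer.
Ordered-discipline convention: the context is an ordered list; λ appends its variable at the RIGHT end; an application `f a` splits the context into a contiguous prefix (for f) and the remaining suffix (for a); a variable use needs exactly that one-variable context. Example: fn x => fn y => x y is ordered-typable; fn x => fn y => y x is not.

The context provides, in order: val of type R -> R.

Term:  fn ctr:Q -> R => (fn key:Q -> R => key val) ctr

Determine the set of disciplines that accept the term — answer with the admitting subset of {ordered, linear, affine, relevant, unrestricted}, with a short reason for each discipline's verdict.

admitting disciplines: none
variable uses: val: 1×; ctr (λ-bound): 1×; key (λ-bound): 1×
left-to-right use order: key, val, ctr
typing: ill-typed: an argument R -> R mismatches the expected Q
ordered: ✗, not simply typable
linear: ✗, fails simple typing
affine: ✗, a type mismatch blocks all five
relevant: ✗, the type mismatch rejects it
unrestricted: ✗, not simply typable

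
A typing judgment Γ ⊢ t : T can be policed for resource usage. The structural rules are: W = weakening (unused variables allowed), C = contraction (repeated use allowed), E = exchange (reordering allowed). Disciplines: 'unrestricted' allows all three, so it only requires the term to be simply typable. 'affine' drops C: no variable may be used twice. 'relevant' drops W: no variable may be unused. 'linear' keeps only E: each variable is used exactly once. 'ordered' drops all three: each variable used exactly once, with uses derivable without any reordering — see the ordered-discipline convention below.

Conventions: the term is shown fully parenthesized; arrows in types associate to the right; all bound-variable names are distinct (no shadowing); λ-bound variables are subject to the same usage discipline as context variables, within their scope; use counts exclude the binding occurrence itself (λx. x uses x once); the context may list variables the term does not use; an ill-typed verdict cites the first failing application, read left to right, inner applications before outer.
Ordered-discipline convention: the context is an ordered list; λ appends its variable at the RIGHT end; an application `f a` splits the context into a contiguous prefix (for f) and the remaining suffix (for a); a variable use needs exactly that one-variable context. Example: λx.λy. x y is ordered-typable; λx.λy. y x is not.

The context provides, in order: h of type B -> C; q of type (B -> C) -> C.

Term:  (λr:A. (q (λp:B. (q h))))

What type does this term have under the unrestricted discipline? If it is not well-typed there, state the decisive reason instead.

term : A -> C
usage: h: 1×, q: 2×, r [bound]: 0×, p [bound]: 0×
left-to-right use order: q, q, h
typing: the term checks, with type A -> C
all disciplines: ordered ✗ · linear ✗ · affine ✗ · relevant ✗ · unrestricted ✓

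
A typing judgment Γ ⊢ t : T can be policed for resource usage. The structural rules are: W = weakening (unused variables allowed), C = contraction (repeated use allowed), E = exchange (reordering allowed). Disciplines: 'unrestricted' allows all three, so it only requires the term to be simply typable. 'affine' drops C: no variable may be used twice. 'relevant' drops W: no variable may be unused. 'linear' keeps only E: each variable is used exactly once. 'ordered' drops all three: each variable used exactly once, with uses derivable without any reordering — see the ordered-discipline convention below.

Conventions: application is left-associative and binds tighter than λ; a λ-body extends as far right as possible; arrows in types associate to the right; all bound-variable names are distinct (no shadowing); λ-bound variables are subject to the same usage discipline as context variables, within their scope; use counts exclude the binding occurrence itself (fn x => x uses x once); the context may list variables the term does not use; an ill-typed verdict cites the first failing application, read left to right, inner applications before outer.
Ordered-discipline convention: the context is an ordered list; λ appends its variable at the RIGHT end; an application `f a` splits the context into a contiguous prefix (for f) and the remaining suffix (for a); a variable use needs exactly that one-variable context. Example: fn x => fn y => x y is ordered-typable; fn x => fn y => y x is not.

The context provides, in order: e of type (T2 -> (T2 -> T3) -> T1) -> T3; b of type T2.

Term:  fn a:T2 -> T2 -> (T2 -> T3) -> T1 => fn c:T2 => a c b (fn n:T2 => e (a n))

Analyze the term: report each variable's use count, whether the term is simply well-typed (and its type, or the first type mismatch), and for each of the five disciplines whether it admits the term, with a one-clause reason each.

variable uses: e ×1, b ×1, a (bound) ×2, c (bound) ×1, n (bound) ×1
use order (left to right): a, c, b, e, a, n
typing: well-typed — term : (T2 -> T2 -> (T2 -> T3) -> T1) -> T2 -> T1
ordered: ✗, uses contraction: a ×2
linear: ✗, uses contraction: a ×2
affine: ✗, uses contraction: a ×2
relevant: ✓, e, b, a, c, n: all used, weakening unneeded
unrestricted: ✓, simply typable at (T2 -> T2 -> (T2 -> T3) -> T1) -> T2 -> T1; W, C, E all held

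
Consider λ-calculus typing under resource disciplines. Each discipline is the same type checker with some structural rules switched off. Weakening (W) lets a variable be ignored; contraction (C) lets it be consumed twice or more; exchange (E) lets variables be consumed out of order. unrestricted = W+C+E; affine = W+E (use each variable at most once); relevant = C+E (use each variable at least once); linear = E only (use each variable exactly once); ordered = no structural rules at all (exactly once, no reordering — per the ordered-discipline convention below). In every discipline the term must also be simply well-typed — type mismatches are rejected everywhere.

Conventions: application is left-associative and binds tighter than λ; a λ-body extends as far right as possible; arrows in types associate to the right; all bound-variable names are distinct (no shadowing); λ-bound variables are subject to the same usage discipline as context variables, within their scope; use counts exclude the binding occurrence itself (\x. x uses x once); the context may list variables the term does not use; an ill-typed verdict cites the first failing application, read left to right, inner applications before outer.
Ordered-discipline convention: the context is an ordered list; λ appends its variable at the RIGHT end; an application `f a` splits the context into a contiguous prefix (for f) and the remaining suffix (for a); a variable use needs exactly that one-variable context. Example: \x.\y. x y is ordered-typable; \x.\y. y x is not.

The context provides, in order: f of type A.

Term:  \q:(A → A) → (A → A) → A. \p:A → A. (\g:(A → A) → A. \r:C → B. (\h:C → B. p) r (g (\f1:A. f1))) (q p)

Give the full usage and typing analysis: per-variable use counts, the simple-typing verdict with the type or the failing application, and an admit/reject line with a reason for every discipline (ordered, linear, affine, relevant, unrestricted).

counts: f ×0, q [bound] ×1, p [bound] ×2, g [bound] ×1, r [bound] ×1, h [bound] ×0, f1 [bound] ×1
order of uses: p, r, g, f1, q, p
typing: the term checks, with type ((A → A) → (A → A) → A) → (A → A) → (C → B) → A
ordered: ✗, uses contraction: p ×2; f, h never used (weakening)
linear: ✗, uses contraction: p ×2; f, h never used (weakening)
affine: ✗, uses contraction: p ×2
relevant: ✗, f, h never used (weakening)
unrestricted: ✓, type-checks (((A → A) → (A → A) → A) → (A → A) → (C → B) → A) and nothing is barred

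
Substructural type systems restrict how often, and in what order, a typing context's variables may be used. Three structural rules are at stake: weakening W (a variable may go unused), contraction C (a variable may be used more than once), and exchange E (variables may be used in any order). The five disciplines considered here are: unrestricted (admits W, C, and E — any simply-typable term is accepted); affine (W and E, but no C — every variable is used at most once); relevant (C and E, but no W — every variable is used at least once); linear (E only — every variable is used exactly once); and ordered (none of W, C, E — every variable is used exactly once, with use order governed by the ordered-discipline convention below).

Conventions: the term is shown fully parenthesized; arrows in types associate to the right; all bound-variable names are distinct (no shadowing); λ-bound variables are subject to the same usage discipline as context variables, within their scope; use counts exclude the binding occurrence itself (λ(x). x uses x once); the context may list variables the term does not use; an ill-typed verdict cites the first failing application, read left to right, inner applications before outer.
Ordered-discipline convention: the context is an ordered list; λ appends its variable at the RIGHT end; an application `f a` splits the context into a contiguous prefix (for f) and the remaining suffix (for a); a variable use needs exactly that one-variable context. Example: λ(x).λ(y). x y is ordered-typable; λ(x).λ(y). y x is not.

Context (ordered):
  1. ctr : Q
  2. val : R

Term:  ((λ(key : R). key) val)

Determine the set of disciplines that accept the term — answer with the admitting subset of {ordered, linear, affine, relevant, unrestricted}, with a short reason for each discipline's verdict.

admitted by: affine, unrestricted
variable uses: ctr ×0; val ×1; key (bound) ×1
uses in reading order: key, val
typing: well-typed — term : R
ordered ✗ (unused: ctr — weakening required)
linear ✗ (unused: ctr — weakening required)
affine ✓ (none of ctr, val, key used more than once)
relevant ✗ (unused: ctr — weakening required)
unrestricted ✓ (typability at R is all that's needed)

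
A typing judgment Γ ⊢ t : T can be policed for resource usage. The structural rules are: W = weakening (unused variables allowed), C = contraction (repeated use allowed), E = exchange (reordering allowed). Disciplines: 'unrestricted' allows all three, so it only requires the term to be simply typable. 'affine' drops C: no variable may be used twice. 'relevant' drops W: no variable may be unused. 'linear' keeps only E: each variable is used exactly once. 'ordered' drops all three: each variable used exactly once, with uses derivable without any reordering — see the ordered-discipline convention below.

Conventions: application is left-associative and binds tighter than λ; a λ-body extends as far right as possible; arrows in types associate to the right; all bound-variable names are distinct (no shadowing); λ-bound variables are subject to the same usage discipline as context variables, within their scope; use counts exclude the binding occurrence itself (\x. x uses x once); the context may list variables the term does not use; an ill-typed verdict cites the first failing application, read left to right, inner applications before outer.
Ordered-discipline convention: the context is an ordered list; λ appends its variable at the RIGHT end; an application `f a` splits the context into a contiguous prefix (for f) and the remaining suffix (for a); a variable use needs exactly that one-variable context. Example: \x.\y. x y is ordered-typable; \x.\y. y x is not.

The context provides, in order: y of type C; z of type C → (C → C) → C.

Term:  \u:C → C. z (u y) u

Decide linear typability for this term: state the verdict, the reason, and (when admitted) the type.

no — repeated use of u ×2
usage: y: 1, z: 1, u (bound): 2
use order (left to right): z, u, y, u
typing: well-typed at (C → C) → C
summary: ordered ✗, linear ✗, affine ✗, relevant ✓, unrestricted ✓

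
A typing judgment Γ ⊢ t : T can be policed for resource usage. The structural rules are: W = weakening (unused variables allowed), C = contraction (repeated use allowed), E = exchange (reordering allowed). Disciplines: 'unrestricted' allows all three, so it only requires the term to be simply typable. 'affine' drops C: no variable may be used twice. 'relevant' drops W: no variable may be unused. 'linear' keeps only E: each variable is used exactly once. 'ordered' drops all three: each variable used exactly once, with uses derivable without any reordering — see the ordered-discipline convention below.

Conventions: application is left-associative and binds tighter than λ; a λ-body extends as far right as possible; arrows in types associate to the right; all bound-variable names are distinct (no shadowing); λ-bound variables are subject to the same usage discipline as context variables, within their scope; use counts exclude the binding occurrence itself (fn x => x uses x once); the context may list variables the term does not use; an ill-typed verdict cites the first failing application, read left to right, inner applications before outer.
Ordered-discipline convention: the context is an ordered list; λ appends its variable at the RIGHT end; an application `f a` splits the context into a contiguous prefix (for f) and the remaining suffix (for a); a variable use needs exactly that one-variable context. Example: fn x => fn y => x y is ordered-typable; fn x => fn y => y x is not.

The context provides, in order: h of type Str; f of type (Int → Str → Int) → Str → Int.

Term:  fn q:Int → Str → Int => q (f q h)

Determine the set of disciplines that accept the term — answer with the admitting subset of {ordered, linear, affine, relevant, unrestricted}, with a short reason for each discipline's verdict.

admitted in: relevant, unrestricted
variable uses: h: 1×; f: 1×; q (bound): 2×
left-to-right use order: q, f, q, h
typing: well-typed at (Int → Str → Int) → Str → Int
ordered ✗ (needs contraction — q ×2)
linear ✗ (needs contraction — q ×2)
affine ✗ (needs contraction — q ×2)
relevant ✓ (h, f, q: all used, weakening unneeded)
unrestricted ✓ (simply typable at (Int → Str → Int) → Str → Int; W, C, E all held)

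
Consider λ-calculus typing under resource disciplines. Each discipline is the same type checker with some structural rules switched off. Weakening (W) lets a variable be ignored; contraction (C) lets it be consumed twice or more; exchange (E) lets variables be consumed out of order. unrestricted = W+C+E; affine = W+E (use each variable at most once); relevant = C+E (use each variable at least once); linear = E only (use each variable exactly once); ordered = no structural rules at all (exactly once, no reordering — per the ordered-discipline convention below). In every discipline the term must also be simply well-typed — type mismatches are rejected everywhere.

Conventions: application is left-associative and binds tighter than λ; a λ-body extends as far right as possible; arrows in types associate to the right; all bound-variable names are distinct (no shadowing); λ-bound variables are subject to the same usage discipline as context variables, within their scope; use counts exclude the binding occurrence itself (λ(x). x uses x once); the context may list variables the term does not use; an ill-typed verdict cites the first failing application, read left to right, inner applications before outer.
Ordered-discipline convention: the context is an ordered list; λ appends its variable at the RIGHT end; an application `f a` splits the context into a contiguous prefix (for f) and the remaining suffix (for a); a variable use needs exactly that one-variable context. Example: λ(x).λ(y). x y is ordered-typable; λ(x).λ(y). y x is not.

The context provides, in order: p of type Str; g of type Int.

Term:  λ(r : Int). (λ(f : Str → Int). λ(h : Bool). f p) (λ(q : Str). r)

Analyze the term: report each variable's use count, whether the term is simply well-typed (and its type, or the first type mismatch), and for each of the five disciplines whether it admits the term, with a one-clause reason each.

use counts: p ×1, g ×0, r (bound) ×1, f (bound) ×1, h (bound) ×0, q (bound) ×0
use order (left to right): f, p, r
typing: the term checks, with type Int → Bool → Int
ordered: ✗, g, h, q left unused
linear: ✗, g, h, q left unused
affine: ✓, at most one use each (p, g, r, f, h, q)
relevant: ✗, g, h, q left unused
unrestricted: ✓, type-checks (Int → Bool → Int) and nothing is barred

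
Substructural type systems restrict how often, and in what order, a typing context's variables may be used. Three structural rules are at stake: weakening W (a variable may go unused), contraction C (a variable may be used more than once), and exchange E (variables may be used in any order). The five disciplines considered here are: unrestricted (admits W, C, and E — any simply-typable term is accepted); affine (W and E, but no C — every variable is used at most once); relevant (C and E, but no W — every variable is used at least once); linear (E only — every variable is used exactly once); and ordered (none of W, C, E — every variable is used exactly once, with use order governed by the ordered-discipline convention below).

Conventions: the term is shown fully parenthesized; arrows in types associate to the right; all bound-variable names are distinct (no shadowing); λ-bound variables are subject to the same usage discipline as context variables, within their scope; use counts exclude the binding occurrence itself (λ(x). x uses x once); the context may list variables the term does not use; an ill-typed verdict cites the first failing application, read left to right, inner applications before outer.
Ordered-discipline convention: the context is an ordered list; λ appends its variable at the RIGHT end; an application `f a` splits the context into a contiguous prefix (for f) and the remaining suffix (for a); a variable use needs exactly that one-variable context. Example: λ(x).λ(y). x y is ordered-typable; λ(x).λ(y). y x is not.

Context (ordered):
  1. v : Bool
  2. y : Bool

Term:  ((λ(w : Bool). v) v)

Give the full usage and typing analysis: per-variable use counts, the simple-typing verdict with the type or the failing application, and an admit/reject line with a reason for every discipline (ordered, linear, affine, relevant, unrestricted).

use counts: v: 2×; y: 0×; w [bound]: 0×
left-to-right use order: v, v
typing: well-typed at Bool
ordered: ✗ — v ×2 used more than once (contraction); unused: y, w — weakening required
linear: ✗ — v ×2 used more than once (contraction); unused: y, w — weakening required
affine: ✗ — v ×2 used more than once (contraction)
relevant: ✗ — unused: y, w — weakening required
unrestricted: ✓ — well-typed at Bool; no restrictions here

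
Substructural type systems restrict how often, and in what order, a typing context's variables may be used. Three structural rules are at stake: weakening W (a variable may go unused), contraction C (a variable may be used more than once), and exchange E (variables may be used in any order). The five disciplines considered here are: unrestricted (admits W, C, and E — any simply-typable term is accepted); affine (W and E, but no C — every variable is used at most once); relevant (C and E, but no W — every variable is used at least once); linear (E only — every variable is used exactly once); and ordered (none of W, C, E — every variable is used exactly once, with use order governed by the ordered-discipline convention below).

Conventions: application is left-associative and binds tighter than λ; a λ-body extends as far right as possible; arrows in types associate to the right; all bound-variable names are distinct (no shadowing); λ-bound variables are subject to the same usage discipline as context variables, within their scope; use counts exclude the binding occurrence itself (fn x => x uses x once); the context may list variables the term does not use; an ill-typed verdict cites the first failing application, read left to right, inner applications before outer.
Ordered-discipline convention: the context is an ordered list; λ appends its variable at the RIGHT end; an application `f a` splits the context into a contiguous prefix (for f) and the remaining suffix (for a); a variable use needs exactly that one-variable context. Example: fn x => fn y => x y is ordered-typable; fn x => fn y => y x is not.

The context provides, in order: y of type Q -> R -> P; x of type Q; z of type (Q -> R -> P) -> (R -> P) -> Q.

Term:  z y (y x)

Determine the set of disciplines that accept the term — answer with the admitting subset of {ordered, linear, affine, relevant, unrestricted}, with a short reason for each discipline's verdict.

admitted in: relevant, unrestricted
counts: y ×2, x ×1, z ×1
left-to-right use order: z, y, y, x
typing: well-typed at Q
ordered: ✗ — needs contraction — y ×2
linear: ✗ — needs contraction — y ×2
affine: ✗ — needs contraction — y ×2
relevant: ✓ — none of y, x, z goes unused
unrestricted: ✓ — simply typable at Q; W, C, E all held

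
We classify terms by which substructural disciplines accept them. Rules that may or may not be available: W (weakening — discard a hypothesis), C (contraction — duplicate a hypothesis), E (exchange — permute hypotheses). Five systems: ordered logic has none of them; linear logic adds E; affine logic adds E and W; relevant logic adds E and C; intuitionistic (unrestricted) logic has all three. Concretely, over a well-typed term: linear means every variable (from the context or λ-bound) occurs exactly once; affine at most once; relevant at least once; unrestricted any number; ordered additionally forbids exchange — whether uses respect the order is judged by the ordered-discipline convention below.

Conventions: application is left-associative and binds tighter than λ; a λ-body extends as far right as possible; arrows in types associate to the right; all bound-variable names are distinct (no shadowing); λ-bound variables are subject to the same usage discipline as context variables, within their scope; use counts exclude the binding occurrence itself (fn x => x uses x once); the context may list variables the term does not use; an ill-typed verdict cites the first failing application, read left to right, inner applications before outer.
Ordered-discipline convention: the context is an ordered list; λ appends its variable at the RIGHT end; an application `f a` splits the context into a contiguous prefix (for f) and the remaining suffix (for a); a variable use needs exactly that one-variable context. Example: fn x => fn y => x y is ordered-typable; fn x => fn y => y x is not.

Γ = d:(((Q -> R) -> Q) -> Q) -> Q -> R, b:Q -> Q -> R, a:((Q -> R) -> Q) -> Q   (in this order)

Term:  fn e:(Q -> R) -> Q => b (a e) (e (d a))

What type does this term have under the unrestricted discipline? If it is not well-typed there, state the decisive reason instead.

term : ((Q -> R) -> Q) -> R
counts: d: 1; b: 1; a: 2; e [bound]: 2
use order (left to right): b, a, e, e, d, a
typing: well-typed — term : ((Q -> R) -> Q) -> R
per-discipline verdicts: ordered ✗ · linear ✗ · affine ✗ · relevant ✓ · unrestricted ✓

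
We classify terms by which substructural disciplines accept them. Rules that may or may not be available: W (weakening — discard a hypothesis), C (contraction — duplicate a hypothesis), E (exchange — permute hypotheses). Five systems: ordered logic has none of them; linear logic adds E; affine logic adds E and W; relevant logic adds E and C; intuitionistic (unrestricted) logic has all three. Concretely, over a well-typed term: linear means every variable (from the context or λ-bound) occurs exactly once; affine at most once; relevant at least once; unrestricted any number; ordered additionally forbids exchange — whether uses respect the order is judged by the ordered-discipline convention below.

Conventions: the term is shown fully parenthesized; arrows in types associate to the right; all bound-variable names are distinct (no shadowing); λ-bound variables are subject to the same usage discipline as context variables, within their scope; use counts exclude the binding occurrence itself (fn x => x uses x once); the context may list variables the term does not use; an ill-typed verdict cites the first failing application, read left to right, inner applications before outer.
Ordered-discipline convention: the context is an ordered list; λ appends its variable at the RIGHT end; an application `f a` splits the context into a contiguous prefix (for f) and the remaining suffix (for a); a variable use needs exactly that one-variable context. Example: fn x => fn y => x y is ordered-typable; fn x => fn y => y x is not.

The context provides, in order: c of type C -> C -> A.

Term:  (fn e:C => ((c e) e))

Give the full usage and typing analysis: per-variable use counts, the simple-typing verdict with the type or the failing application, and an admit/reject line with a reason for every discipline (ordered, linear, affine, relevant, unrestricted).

usage: c: 1; e (λ-bound): 2
use order (left to right): c, e, e
typing: well-typed — term : C -> A
ordered: ✗ — uses contraction: e ×2
linear: ✗ — uses contraction: e ×2
affine: ✗ — uses contraction: e ×2
relevant: ✓ — every one of c, e appears
unrestricted: ✓ — well-typed at C -> A; no restrictions here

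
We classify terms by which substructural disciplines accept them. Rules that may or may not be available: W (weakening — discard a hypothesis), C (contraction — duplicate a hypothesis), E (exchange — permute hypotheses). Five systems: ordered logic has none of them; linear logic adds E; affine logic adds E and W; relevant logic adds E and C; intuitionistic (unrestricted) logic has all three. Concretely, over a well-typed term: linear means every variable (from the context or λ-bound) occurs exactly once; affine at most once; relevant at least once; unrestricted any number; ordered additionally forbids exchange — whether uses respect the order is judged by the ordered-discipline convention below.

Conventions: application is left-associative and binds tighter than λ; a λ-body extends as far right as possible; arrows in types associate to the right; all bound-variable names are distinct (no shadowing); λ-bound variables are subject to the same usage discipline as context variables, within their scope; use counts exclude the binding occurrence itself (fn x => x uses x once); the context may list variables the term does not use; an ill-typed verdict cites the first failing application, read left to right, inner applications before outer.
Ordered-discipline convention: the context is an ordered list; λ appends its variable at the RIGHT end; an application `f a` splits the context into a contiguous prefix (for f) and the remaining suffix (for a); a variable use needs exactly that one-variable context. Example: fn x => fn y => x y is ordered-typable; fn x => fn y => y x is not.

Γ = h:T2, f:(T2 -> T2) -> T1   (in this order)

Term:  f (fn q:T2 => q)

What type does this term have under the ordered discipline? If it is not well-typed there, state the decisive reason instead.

not well-typed under ordered — unused: h — weakening required
counts: h=0, f=1, q (bound)=1
use order (left to right): f, q
typing: ✓ — T1
summary: ordered ✗; linear ✗; affine ✓; relevant ✗; unrestricted ✓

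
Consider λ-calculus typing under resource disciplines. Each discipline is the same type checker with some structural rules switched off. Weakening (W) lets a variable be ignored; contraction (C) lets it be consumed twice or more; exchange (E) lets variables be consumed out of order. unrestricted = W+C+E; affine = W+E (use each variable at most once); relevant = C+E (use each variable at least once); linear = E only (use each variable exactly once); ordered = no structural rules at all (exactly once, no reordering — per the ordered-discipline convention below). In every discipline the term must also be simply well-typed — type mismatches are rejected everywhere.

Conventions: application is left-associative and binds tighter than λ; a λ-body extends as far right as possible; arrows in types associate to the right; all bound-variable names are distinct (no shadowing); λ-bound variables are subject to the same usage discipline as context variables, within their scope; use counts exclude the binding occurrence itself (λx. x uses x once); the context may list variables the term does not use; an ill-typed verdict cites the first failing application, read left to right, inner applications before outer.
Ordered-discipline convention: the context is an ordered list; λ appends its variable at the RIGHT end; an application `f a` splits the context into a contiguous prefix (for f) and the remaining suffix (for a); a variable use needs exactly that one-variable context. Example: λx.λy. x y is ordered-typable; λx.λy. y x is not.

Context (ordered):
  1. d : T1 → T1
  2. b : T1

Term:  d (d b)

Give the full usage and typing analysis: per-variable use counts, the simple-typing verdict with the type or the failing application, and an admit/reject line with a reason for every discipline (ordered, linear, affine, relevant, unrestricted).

variable uses: d: 2×; b: 1×
use order (left to right): d, d, b
typing: ✓ — T1
ordered: ✗ — d ×2 used more than once (contraction)
linear: ✗ — d ×2 used more than once (contraction)
affine: ✗ — d ×2 used more than once (contraction)
relevant: ✓ — every one of d, b appears
unrestricted: ✓ — typability at T1 is all that's needed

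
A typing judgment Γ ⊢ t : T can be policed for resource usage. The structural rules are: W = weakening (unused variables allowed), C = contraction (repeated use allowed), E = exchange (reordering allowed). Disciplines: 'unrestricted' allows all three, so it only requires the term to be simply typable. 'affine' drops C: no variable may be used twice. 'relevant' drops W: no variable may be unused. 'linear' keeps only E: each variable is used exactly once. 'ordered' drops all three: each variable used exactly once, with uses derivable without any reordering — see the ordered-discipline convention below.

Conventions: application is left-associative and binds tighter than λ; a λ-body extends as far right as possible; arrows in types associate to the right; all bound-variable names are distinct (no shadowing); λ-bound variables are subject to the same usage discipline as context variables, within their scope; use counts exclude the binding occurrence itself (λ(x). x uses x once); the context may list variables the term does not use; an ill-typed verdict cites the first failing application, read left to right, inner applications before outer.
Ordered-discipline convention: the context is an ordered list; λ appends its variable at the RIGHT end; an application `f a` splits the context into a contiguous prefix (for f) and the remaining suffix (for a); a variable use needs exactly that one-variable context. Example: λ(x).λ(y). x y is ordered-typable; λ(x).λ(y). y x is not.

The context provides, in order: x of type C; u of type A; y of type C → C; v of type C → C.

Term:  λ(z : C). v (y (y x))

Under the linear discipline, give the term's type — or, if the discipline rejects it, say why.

not well-typed under linear — needs contraction — y ×2; needs weakening: u, z unused
usage: x: 1; u: 0; y: 2; v: 1; z (bound): 0
use order (left to right): v, y, y, x
typing: the term checks, with type C → C
per-discipline verdicts: ordered ✗; linear ✗; affine ✗; relevant ✗; unrestricted ✓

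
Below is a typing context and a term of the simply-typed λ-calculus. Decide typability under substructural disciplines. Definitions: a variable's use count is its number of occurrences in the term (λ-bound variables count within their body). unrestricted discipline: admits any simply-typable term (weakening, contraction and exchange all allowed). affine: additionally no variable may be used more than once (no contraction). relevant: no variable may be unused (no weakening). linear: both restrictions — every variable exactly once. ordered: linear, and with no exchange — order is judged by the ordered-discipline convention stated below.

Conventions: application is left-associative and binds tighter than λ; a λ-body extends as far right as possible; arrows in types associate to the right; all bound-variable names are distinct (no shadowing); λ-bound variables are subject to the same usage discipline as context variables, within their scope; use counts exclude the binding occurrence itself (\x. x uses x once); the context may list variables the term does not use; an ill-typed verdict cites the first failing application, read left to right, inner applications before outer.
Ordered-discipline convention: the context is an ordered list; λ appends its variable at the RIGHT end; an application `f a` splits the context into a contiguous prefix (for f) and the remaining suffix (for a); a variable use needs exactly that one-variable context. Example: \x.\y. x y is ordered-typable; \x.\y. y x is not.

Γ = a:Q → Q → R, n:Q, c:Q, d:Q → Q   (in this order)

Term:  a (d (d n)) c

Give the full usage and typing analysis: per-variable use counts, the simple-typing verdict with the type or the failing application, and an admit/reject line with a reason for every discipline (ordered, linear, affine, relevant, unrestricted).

use counts: a: 1; n: 1; c: 1; d: 2
order of uses: a, d, d, n, c
typing: well-typed — term : R
ordered ✗ (needs contraction — d ×2)
linear ✗ (needs contraction — d ×2)
affine ✗ (needs contraction — d ×2)
relevant ✓ (a, n, c, d: all used, weakening unneeded)
unrestricted ✓ (typability at R is all that's needed)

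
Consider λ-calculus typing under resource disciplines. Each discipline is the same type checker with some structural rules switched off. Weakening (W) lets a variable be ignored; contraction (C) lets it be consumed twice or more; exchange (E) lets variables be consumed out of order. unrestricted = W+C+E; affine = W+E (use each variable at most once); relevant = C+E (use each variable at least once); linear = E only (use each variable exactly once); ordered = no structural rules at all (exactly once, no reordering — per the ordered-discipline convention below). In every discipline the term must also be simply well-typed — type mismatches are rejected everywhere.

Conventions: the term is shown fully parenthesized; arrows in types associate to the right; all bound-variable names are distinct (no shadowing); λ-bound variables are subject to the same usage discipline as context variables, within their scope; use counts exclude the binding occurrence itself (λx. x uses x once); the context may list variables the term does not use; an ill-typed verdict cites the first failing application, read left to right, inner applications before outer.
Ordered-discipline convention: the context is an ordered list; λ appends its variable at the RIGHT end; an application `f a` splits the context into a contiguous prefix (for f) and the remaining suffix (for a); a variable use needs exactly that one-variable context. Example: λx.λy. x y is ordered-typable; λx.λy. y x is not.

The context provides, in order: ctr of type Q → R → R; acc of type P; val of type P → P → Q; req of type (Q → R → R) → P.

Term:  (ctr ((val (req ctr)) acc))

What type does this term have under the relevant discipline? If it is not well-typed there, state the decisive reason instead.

term : R → R
variable uses: ctr=2, acc=1, val=1, req=1
use order (left to right): ctr, val, req, ctr, acc
typing: well-typed — term : R → R
across the five disciplines: ordered ✗; linear ✗; affine ✗; relevant ✓; unrestricted ✓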